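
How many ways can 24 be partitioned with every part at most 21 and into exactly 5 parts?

Counting exhaustively, 164 partitions satisfy the conditions.

164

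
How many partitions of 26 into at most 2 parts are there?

The partitions of 26 that satisfy the conditions:
26
25 + 1
24 + 2
23 + 3
22 + 4
21 + 5
20 + 6
19 + 7
18 + 8
17 + 9
16 + 10
15 + 11
14 + 12
13 + 13

14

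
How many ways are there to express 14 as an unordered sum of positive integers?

135

Counting exhaustively, 135 partitions satisfy the conditions.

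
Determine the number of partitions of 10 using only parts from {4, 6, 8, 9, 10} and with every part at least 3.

The partitions of 10 that satisfy the conditions:
10
4, 6

2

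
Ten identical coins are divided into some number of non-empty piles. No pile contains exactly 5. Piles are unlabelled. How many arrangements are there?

There are too many to list fully; the first 12 (by largest part) are:
10
9,1
8,2
8,1,1
7,3
7,2,1
7,1,1,1
6,4
6,3,1
6,2,2
6,2,1,1
6,1,1,1,1
…and 23 more, for 35 total.

35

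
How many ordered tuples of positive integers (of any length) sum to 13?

Each of the 12 gaps between 13 units is either a break or not: 2^12 = 4096.

4096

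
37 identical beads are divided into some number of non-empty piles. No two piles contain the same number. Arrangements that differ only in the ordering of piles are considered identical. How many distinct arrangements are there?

760

Direct enumeration gives 760 partitions.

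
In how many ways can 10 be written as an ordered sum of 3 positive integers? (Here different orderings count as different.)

36

By stars and bars with positive parts, the count is C(9,2) = 36.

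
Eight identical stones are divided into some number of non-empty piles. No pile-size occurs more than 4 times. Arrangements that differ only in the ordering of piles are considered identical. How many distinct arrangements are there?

19

Enumerating:
8
7,1
6,2
6,1,1
5,3
5,2,1
5,1,1,1
4,4
4,3,1
4,2,2
4,2,1,1
4,1,1,1,1
3,3,2
3,3,1,1
3,2,2,1
3,2,1,1,1
2,2,2,2
2,2,2,1,1
2,2,1,1,1,1
That's 19 in total.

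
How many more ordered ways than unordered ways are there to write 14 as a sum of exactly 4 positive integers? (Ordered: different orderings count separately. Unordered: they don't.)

Ordered (compositions into 4 parts): C(13,3) = 286.
Unordered (partitions into 4 parts): 23.
Difference: 286 − 23 = 263.

263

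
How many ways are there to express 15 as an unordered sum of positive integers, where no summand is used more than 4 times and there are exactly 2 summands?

7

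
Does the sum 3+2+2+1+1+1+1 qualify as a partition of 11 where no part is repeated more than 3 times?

No

The parts sum to 11, and the condition 'no summand is used more than 3 times' is violated.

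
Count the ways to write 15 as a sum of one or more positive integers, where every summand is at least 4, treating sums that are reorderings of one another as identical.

8

The partitions of 15 that satisfy the conditions:
15
11, 4
10, 5
9, 6
8, 7
7, 4, 4
6, 5, 4
5, 5, 5
That's 8 in total.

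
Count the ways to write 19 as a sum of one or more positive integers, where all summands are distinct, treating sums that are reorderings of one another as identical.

There are too many to list fully; the first 12 (by largest part) are:
19
18,1
17,2
16,3
16,2,1
15,4
15,3,1
14,5
14,4,1
14,3,2
13,6
13,5,1
…and 42 more, for 54 total.

54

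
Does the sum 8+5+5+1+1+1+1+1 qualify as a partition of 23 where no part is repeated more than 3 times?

No

The parts sum to 23, and the condition 'no summand is used more than 3 times' is violated.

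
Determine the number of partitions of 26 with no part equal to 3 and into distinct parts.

There are 101 such partitions.

101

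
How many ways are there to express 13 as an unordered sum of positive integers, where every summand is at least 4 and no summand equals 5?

The partitions of 13 that satisfy the conditions:
13
9,4
7,6

3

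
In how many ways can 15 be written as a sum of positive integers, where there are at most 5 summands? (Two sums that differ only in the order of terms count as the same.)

Counting exhaustively, 84 partitions satisfy the conditions.

84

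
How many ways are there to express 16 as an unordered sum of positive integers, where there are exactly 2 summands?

8

The partitions of 16 that satisfy the conditions:
15 + 1
14 + 2
13 + 3
12 + 4
11 + 5
10 + 6
9 + 7
8 + 8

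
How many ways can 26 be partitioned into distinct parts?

165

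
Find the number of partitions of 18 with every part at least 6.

6

They are:
18
12 + 6
11 + 7
10 + 8
9 + 9
6 + 6 + 6
That's 6 in total.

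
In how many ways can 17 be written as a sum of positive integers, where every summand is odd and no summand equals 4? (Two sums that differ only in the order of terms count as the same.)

A partial list (first 12 by largest part):
17
15,1,1
13,3,1
13,1,1,1,1
11,5,1
11,3,3
11,3,1,1,1
11,1,1,1,1,1,1
9,7,1
9,5,3
9,5,1,1,1
9,3,3,1,1
…and 26 more, for 38 total.

38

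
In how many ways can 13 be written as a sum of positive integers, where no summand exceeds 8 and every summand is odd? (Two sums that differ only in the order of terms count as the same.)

They are:
7, 5, 1
7, 3, 3
7, 3, 1, 1, 1
7, 1, 1, 1, 1, 1, 1
5, 5, 3
5, 5, 1, 1, 1
5, 3, 3, 1, 1
5, 3, 1, 1, 1, 1, 1
5, 1, 1, 1, 1, 1, 1, 1, 1
3, 3, 3, 3, 1
3, 3, 3, 1, 1, 1, 1
3, 3, 1, 1, 1, 1, 1, 1, 1
3, 1, 1, 1, 1, 1, 1, 1, 1, 1, 1
1, 1, 1, 1, 1, 1, 1, 1, 1, 1, 1, 1, 1

14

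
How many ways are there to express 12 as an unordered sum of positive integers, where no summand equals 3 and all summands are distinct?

10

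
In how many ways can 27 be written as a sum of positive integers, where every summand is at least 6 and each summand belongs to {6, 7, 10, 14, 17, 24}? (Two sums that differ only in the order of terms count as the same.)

4

Listing the qualifying partitions of 27:
17, 10
14, 7, 6
10, 10, 7
7, 7, 7, 6
Counting gives 4.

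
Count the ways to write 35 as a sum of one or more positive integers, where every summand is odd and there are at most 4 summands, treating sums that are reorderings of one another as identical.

31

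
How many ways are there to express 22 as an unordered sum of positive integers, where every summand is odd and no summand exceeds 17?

86

A full systematic count gives 86.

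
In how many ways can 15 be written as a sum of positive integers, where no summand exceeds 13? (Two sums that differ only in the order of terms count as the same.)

174

Counting exhaustively, 174 partitions satisfy the conditions.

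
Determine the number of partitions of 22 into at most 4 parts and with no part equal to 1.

Enumerating by decreasing first part gives 88 partitions in all.

88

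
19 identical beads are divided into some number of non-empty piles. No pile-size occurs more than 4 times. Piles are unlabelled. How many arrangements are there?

A full systematic count gives 325.

325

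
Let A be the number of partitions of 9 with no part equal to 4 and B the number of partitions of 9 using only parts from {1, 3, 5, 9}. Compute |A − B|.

Partitions of 9 with no part equal to 4: 23.
Partitions of 9 using only parts from {1, 3, 5, 9}: 7.
|23 − 7| = 16.

16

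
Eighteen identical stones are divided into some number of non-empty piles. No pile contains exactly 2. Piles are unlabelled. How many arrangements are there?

154

There are 154 such partitions.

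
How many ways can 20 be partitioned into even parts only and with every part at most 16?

There are too many to list fully; the first 12 (by largest part) are:
16, 4
16, 2, 2
14, 6
14, 4, 2
14, 2, 2, 2
12, 8
12, 6, 2
12, 4, 4
12, 4, 2, 2
12, 2, 2, 2, 2
10, 10
10, 8, 2
…and 28 more, for 40 total.

40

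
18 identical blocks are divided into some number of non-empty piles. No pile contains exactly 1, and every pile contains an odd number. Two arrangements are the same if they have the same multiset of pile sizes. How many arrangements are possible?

Enumerating:
15 + 3
13 + 5
11 + 7
9 + 9
9 + 3 + 3 + 3
7 + 5 + 3 + 3
5 + 5 + 5 + 3
3 + 3 + 3 + 3 + 3 + 3

8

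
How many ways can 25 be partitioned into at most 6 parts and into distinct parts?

Counting exhaustively, 142 partitions satisfy the conditions.

142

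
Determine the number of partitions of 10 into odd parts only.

10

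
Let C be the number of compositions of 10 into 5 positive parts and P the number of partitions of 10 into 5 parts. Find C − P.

119

Ordered (compositions into 5 parts): C(9,4) = 126.
Unordered (partitions into 5 parts): 7.
Difference: 126 − 7 = 119.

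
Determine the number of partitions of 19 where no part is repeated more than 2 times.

There are 163 such partitions.

163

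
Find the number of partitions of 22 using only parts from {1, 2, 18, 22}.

The partitions of 22 that satisfy the conditions:
22
2, 2, 18
1, 1, 2, 18
1, 1, 1, 1, 18
2, 2, 2, 2, 2, 2, 2, 2, 2, 2, 2
1, 1, 2, 2, 2, 2, 2, 2, 2, 2, 2, 2
1, 1, 1, 1, 2, 2, 2, 2, 2, 2, 2, 2, 2
1, 1, 1, 1, 1, 1, 2, 2, 2, 2, 2, 2, 2, 2
1, 1, 1, 1, 1, 1, 1, 1, 2, 2, 2, 2, 2, 2, 2
1, 1, 1, 1, 1, 1, 1, 1, 1, 1, 2, 2, 2, 2, 2, 2
1, 1, 1, 1, 1, 1, 1, 1, 1, 1, 1, 1, 2, 2, 2, 2, 2
1, 1, 1, 1, 1, 1, 1, 1, 1, 1, 1, 1, 1, 1, 2, 2, 2, 2
1, 1, 1, 1, 1, 1, 1, 1, 1, 1, 1, 1, 1, 1, 1, 1, 2, 2, 2
1, 1, 1, 1, 1, 1, 1, 1, 1, 1, 1, 1, 1, 1, 1, 1, 1, 1, 2, 2
1, 1, 1, 1, 1, 1, 1, 1, 1, 1, 1, 1, 1, 1, 1, 1, 1, 1, 1, 1, 2
1, 1, 1, 1, 1, 1, 1, 1, 1, 1, 1, 1, 1, 1, 1, 1, 1, 1, 1, 1, 1, 1
That's 16 in total.

16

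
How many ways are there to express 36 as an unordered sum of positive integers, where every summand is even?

385

Enumerating by decreasing first part gives 385 partitions in all.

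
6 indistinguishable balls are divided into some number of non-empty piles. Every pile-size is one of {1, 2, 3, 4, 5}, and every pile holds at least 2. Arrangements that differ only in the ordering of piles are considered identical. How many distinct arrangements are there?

3

Listing the qualifying partitions of 6:
4+2
3+3
2+2+2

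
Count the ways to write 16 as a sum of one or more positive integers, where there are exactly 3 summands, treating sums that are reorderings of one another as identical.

21

Listing the qualifying partitions of 16:
14,1,1
13,2,1
12,3,1
12,2,2
11,4,1
11,3,2
10,5,1
10,4,2
10,3,3
9,6,1
9,5,2
9,4,3
8,7,1
8,6,2
8,5,3
8,4,4
7,7,2
7,6,3
7,5,4
6,6,4
6,5,5
That's 21 in total.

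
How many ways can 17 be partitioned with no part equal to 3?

162

Direct enumeration gives 162 partitions.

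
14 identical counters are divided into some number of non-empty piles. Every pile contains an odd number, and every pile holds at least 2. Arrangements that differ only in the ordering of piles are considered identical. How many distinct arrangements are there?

Listing the qualifying partitions of 14:
3,11
5,9
7,7
3,3,3,5
Counting gives 4.

4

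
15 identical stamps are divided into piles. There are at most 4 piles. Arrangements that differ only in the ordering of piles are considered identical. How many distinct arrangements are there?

54

A partial list (first 12 by largest part):
15
14, 1
13, 2
13, 1, 1
12, 3
12, 2, 1
12, 1, 1, 1
11, 4
11, 3, 1
11, 2, 2
11, 2, 1, 1
10, 5
…and 42 more, for 54 total.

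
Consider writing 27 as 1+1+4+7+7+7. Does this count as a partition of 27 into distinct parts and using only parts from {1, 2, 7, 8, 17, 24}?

The parts sum to 27, and the condition 'all summands are distinct' is violated.

No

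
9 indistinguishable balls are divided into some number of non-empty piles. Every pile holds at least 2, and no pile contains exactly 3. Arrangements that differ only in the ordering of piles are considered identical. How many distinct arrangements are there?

4

Enumerating:
9
7+2
5+4
5+2+2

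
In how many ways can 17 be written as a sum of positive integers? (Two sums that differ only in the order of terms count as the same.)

297

A full systematic count gives 297.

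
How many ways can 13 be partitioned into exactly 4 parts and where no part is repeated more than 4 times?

Enumerating:
10+1+1+1
9+2+1+1
8+3+1+1
8+2+2+1
7+4+1+1
7+3+2+1
7+2+2+2
6+5+1+1
6+4+2+1
6+3+3+1
6+3+2+2
5+5+2+1
5+4+3+1
5+4+2+2
5+3+3+2
4+4+4+1
4+4+3+2
4+3+3+3
That's 18 in total.

18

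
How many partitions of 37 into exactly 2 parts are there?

18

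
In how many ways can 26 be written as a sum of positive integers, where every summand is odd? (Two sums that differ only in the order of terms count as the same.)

Enumerating by decreasing first part gives 165 partitions in all.

165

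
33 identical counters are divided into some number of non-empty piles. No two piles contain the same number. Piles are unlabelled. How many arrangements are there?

Direct enumeration gives 448 partitions.

448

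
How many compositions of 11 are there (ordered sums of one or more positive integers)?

1024

Each of the 10 gaps between 11 units is either a break or not: 2^10 = 1024.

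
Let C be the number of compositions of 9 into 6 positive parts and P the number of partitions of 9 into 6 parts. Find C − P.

Compositions: C(8,5) = 56.
Unordered (partitions into 6 parts): 3.
Difference: 56 − 3 = 53.

53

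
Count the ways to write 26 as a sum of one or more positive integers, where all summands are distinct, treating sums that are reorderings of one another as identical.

165

There are 165 such partitions.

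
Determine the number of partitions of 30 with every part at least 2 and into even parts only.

A full systematic count gives 176.

176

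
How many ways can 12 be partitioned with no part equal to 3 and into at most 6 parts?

35

A partial list (first 12 by largest part):
12
1+11
2+10
1+1+10
1+2+9
1+1+1+9
4+8
2+2+8
1+1+2+8
1+1+1+1+8
5+7
1+4+7
…and 23 more, for 35 total.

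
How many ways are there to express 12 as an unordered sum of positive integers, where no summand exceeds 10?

75

Enumerating by decreasing first part gives 75 partitions in all.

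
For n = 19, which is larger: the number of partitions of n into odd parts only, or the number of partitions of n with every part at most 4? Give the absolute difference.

40

Partitions of 19 into odd parts only: 54.
Partitions of 19 with every part at most 4: 94.
|54 − 94| = 40.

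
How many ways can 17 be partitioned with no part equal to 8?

267

Systematic enumeration (by largest part, then next-largest, …) yields 267.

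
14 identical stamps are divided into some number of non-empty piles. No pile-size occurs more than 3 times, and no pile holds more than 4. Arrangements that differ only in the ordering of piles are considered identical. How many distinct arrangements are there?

Listing the qualifying partitions of 14:
4,4,4,2
4,4,4,1,1
4,4,3,3
4,4,3,2,1
4,4,3,1,1,1
4,4,2,2,2
4,4,2,2,1,1
4,3,3,3,1
4,3,3,2,2
4,3,3,2,1,1
4,3,2,2,2,1
4,3,2,2,1,1,1
3,3,3,2,2,1
3,3,3,2,1,1,1
3,3,2,2,2,1,1
That's 15 in total.

15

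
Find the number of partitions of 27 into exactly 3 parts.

There are too many to list fully; the first 12 (by largest part) are:
25+1+1
24+2+1
23+3+1
23+2+2
22+4+1
22+3+2
21+5+1
21+4+2
21+3+3
20+6+1
20+5+2
20+4+3
…and 49 more, for 61 total.

61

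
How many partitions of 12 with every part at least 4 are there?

Enumerating:
12
8, 4
7, 5
6, 6
4, 4, 4

5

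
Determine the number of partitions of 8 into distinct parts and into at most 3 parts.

Enumerating:
8
7 + 1
6 + 2
5 + 3
5 + 2 + 1
4 + 3 + 1

6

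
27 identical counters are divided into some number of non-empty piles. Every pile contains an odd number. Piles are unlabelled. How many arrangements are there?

192

Direct enumeration gives 192 partitions.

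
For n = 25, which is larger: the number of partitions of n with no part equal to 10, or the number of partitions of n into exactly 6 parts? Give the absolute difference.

1547

Partitions of 25 with no part equal to 10: 1782.
Partitions of 25 into exactly 6 parts: 235.
|1782 − 235| = 1547.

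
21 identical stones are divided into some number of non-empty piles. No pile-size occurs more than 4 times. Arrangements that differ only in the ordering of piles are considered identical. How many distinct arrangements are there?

Direct enumeration gives 505 partitions.

505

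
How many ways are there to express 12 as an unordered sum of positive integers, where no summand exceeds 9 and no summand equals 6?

62

A partial list (first 12 by largest part):
9, 3
9, 2, 1
9, 1, 1, 1
8, 4
8, 3, 1
8, 2, 2
8, 2, 1, 1
8, 1, 1, 1, 1
7, 5
7, 4, 1
7, 3, 2
7, 3, 1, 1
…and 50 more, for 62 total.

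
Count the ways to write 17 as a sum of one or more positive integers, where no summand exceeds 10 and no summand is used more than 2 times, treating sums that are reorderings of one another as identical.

There are 86 such partitions.

86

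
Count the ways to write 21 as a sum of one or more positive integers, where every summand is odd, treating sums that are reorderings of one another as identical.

Counting exhaustively, 76 partitions satisfy the conditions.

76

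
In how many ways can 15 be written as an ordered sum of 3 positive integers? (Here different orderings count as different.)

By stars and bars with positive parts, the count is C(14,2) = 91.

91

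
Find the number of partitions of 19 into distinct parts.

A partial list (first 12 by largest part):
19
18 + 1
17 + 2
16 + 3
16 + 2 + 1
15 + 4
15 + 3 + 1
14 + 5
14 + 4 + 1
14 + 3 + 2
13 + 6
13 + 5 + 1
…and 42 more, for 54 total.

54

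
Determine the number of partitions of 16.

231

Direct enumeration gives 231 partitions.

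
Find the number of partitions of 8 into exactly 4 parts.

5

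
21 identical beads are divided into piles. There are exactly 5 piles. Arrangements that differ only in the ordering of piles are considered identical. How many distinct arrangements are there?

101

Direct enumeration gives 101 partitions.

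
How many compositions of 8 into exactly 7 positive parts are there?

7

A composition of 8 into 7 positive parts is chosen by placing 6 dividers among the 7 gaps between 8 units: C(7,6) = 7.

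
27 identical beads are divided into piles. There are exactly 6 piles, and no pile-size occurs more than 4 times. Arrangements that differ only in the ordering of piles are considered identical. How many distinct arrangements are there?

326

There are 326 such partitions.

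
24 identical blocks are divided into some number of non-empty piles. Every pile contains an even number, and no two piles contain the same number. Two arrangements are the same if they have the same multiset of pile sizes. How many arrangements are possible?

15

Enumerating:
24
2,22
4,20
6,18
2,4,18
8,16
2,6,16
10,14
2,8,14
4,6,14
2,10,12
4,8,12
2,4,6,12
6,8,10
2,4,8,10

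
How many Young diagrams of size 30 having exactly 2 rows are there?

15

The partitions of 30 that satisfy the conditions:
29, 1
28, 2
27, 3
26, 4
25, 5
24, 6
23, 7
22, 8
21, 9
20, 10
19, 11
18, 12
17, 13
16, 14
15, 15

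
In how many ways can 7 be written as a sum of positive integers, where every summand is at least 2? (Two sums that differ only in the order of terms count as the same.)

The partitions of 7 that satisfy the conditions:
7
5+2
4+3
3+2+2

4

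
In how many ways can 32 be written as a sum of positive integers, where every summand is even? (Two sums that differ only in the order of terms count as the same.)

231

Direct enumeration gives 231 partitions.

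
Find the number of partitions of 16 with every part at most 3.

There are too many to list fully; the first 12 (by largest part) are:
1 + 3 + 3 + 3 + 3 + 3
2 + 2 + 3 + 3 + 3 + 3
1 + 1 + 2 + 3 + 3 + 3 + 3
1 + 1 + 1 + 1 + 3 + 3 + 3 + 3
1 + 2 + 2 + 2 + 3 + 3 + 3
1 + 1 + 1 + 2 + 2 + 3 + 3 + 3
1 + 1 + 1 + 1 + 1 + 2 + 3 + 3 + 3
1 + 1 + 1 + 1 + 1 + 1 + 1 + 3 + 3 + 3
2 + 2 + 2 + 2 + 2 + 3 + 3
1 + 1 + 2 + 2 + 2 + 2 + 3 + 3
1 + 1 + 1 + 1 + 2 + 2 + 2 + 3 + 3
1 + 1 + 1 + 1 + 1 + 1 + 2 + 2 + 3 + 3
…and 18 more, for 30 total.

30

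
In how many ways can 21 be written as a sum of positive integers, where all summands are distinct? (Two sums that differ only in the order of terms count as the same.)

76

A full systematic count gives 76.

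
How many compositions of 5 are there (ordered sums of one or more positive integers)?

16

Each of the 4 gaps between 5 units is either a break or not: 2^4 = 16.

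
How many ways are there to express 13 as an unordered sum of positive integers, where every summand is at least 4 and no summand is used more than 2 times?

Listing the qualifying partitions of 13:
13
9+4
8+5
7+6
5+4+4
Counting gives 5.

5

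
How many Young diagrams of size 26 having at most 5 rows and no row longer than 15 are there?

Systematic enumeration (by largest part, then next-largest, …) yields 333.

333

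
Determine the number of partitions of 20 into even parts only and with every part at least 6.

5

Enumerating:
20
14,6
12,8
10,10
8,6,6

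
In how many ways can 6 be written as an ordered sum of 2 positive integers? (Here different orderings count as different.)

5

A composition of 6 into 2 positive parts is chosen by placing 1 dividers among the 5 gaps between 6 units: C(5,1) = 5.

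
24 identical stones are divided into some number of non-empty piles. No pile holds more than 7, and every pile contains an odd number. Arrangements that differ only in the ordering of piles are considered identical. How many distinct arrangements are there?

51

A partial list (first 12 by largest part):
7,7,7,3
7,7,7,1,1,1
7,7,5,5
7,7,5,3,1,1
7,7,5,1,1,1,1,1
7,7,3,3,3,1
7,7,3,3,1,1,1,1
7,7,3,1,1,1,1,1,1,1
7,7,1,1,1,1,1,1,1,1,1,1
7,5,5,5,1,1
7,5,5,3,3,1
7,5,5,3,1,1,1,1
…and 39 more, for 51 total.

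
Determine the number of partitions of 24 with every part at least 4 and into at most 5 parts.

A partial list (first 12 by largest part):
24
20 + 4
19 + 5
18 + 6
17 + 7
16 + 8
16 + 4 + 4
15 + 9
15 + 5 + 4
14 + 10
14 + 6 + 4
14 + 5 + 5
…and 37 more, for 49 total.

49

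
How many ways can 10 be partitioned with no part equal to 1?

The partitions of 10 that satisfy the conditions:
10
8, 2
7, 3
6, 4
6, 2, 2
5, 5
5, 3, 2
4, 4, 2
4, 3, 3
4, 2, 2, 2
3, 3, 2, 2
2, 2, 2, 2, 2
That's 12 in total.

12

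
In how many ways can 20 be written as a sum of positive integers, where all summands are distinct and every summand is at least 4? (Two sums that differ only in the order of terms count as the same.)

12

The partitions of 20 that satisfy the conditions:
20
16,4
15,5
14,6
13,7
12,8
11,9
11,5,4
10,6,4
9,7,4
9,6,5
8,7,5
That's 12 in total.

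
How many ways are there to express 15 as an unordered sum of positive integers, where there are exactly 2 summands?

7

Listing the qualifying partitions of 15:
14 + 1
13 + 2
12 + 3
11 + 4
10 + 5
9 + 6
8 + 7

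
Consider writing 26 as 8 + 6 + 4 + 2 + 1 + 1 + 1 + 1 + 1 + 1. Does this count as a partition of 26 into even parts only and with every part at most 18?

The parts sum to 26, and the condition 'every summand is even' is violated.

No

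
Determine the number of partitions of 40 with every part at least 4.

688

Enumerating by decreasing first part gives 688 partitions in all.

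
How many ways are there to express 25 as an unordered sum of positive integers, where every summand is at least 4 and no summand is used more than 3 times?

54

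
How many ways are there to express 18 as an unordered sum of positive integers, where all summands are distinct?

46

There are too many to list fully; the first 12 (by largest part) are:
18
17, 1
16, 2
15, 3
15, 2, 1
14, 4
14, 3, 1
13, 5
13, 4, 1
13, 3, 2
12, 6
12, 5, 1
…and 34 more, for 46 total.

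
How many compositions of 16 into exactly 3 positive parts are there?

105

A composition of 16 into 3 positive parts is chosen by placing 2 dividers among the 15 gaps between 16 units: C(15,2) = 105.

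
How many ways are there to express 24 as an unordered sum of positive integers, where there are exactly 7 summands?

Enumerating by decreasing first part gives 201 partitions in all.

201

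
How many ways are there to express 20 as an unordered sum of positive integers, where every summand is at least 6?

8

Listing the qualifying partitions of 20:
20
14 + 6
13 + 7
12 + 8
11 + 9
10 + 10
8 + 6 + 6
7 + 7 + 6
Counting gives 8.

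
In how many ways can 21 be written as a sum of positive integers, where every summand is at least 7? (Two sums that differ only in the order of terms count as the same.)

The partitions of 21 that satisfy the conditions:
21
14 + 7
13 + 8
12 + 9
11 + 10
7 + 7 + 7

6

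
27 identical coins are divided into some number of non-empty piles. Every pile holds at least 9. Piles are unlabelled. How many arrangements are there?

The partitions of 27 that satisfy the conditions:
27
18,9
17,10
16,11
15,12
14,13
9,9,9

7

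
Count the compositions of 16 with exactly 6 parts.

3003

Place 5 bars in the 15 internal gaps of a row of 16 dots: C(15,5) = 3003.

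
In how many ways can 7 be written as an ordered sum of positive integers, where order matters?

64

The number of compositions of n is 2^(n−1); here 2^6 = 64.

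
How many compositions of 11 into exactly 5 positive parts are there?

A composition of 11 into 5 positive parts is chosen by placing 4 dividers among the 10 gaps between 11 units: C(10,4) = 210.

210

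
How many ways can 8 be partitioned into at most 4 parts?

Enumerating:
8
1 + 7
2 + 6
1 + 1 + 6
3 + 5
1 + 2 + 5
1 + 1 + 1 + 5
4 + 4
1 + 3 + 4
2 + 2 + 4
1 + 1 + 2 + 4
2 + 3 + 3
1 + 1 + 3 + 3
1 + 2 + 2 + 3
2 + 2 + 2 + 2

15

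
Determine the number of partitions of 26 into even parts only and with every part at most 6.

The partitions of 26 that satisfy the conditions:
2 + 6 + 6 + 6 + 6
4 + 4 + 6 + 6 + 6
2 + 2 + 4 + 6 + 6 + 6
2 + 2 + 2 + 2 + 6 + 6 + 6
2 + 4 + 4 + 4 + 6 + 6
2 + 2 + 2 + 4 + 4 + 6 + 6
2 + 2 + 2 + 2 + 2 + 4 + 6 + 6
2 + 2 + 2 + 2 + 2 + 2 + 2 + 6 + 6
4 + 4 + 4 + 4 + 4 + 6
2 + 2 + 4 + 4 + 4 + 4 + 6
2 + 2 + 2 + 2 + 4 + 4 + 4 + 6
2 + 2 + 2 + 2 + 2 + 2 + 4 + 4 + 6
2 + 2 + 2 + 2 + 2 + 2 + 2 + 2 + 4 + 6
2 + 2 + 2 + 2 + 2 + 2 + 2 + 2 + 2 + 2 + 6
2 + 4 + 4 + 4 + 4 + 4 + 4
2 + 2 + 2 + 4 + 4 + 4 + 4 + 4
2 + 2 + 2 + 2 + 2 + 4 + 4 + 4 + 4
2 + 2 + 2 + 2 + 2 + 2 + 2 + 4 + 4 + 4
2 + 2 + 2 + 2 + 2 + 2 + 2 + 2 + 2 + 4 + 4
2 + 2 + 2 + 2 + 2 + 2 + 2 + 2 + 2 + 2 + 2 + 4
2 + 2 + 2 + 2 + 2 + 2 + 2 + 2 + 2 + 2 + 2 + 2 + 2

21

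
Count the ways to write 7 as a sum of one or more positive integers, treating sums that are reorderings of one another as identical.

Enumerating:
7
1, 6
2, 5
1, 1, 5
3, 4
1, 2, 4
1, 1, 1, 4
1, 3, 3
2, 2, 3
1, 1, 2, 3
1, 1, 1, 1, 3
1, 2, 2, 2
1, 1, 1, 2, 2
1, 1, 1, 1, 1, 2
1, 1, 1, 1, 1, 1, 1
That's 15 in total.

15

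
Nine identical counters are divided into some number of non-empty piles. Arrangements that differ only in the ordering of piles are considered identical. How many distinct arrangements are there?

30

A partial list (first 12 by largest part):
9
1 + 8
2 + 7
1 + 1 + 7
3 + 6
1 + 2 + 6
1 + 1 + 1 + 6
4 + 5
1 + 3 + 5
2 + 2 + 5
1 + 1 + 2 + 5
1 + 1 + 1 + 1 + 5
…and 18 more, for 30 total.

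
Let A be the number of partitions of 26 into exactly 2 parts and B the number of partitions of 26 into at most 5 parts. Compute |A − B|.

414

Partitions of 26 into exactly 2 parts: 13.
Partitions of 26 into at most 5 parts: 427.
|13 − 427| = 414.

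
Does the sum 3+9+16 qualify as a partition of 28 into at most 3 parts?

Yes

The parts sum to 28, and the condition 'there are at most 3 summands' holds.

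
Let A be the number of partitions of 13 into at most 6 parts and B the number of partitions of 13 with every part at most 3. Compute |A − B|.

50

Partitions of 13 into at most 6 parts: 71.
Partitions of 13 with every part at most 3: 21.
|71 − 21| = 50.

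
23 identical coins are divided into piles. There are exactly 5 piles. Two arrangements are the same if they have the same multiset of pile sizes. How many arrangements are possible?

141

Systematic enumeration (by largest part, then next-largest, …) yields 141.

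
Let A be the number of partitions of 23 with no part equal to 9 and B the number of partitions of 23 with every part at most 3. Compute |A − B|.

Partitions of 23 with no part equal to 9: 1120.
Partitions of 23 with every part at most 3: 56.
|1120 − 56| = 1064.

1064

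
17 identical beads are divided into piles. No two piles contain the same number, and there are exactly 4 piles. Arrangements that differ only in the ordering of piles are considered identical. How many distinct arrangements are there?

They are:
11, 3, 2, 1
10, 4, 2, 1
9, 5, 2, 1
9, 4, 3, 1
8, 6, 2, 1
8, 5, 3, 1
8, 4, 3, 2
7, 6, 3, 1
7, 5, 4, 1
7, 5, 3, 2
6, 5, 4, 2
That's 11 in total.

11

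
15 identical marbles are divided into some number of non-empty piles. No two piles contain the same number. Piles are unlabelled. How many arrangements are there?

A partial list (first 12 by largest part):
15
1, 14
2, 13
3, 12
1, 2, 12
4, 11
1, 3, 11
5, 10
1, 4, 10
2, 3, 10
6, 9
1, 5, 9
…and 15 more, for 27 total.

27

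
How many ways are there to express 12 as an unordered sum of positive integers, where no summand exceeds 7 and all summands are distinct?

8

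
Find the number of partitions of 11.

56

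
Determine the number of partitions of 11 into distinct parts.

12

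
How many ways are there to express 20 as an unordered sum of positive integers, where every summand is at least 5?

They are:
20
15,5
14,6
13,7
12,8
11,9
10,10
10,5,5
9,6,5
8,7,5
8,6,6
7,7,6
5,5,5,5

13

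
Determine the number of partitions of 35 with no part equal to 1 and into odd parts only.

73

A full systematic count gives 73.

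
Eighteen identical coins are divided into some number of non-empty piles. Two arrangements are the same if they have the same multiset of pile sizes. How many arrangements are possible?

Enumerating by decreasing first part gives 385 partitions in all.

385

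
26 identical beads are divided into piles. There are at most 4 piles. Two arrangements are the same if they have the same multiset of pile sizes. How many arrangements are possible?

206

Direct enumeration gives 206 partitions.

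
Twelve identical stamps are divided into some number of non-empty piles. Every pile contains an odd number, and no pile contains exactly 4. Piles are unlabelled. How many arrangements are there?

They are:
1,11
3,9
1,1,1,9
5,7
1,1,3,7
1,1,1,1,1,7
1,1,5,5
1,3,3,5
1,1,1,1,3,5
1,1,1,1,1,1,1,5
3,3,3,3
1,1,1,3,3,3
1,1,1,1,1,1,3,3
1,1,1,1,1,1,1,1,1,3
1,1,1,1,1,1,1,1,1,1,1,1
That's 15 in total.

15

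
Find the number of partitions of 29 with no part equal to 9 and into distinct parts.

203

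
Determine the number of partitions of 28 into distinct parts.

222

There are 222 such partitions.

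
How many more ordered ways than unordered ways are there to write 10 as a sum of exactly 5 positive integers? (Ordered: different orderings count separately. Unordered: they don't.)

119

Compositions: C(9,4) = 126.
Unordered (partitions into 5 parts): 7.
Difference: 126 − 7 = 119.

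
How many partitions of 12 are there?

77

Enumerating by decreasing first part gives 77 partitions in all.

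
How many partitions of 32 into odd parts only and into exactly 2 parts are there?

Listing the qualifying partitions of 32:
31,1
29,3
27,5
25,7
23,9
21,11
19,13
17,15

8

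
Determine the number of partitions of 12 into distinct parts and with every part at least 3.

5

Listing the qualifying partitions of 12:
12
9,3
8,4
7,5
5,4,3
Counting gives 5.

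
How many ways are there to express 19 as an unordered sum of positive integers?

490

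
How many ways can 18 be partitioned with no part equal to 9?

355

A full systematic count gives 355.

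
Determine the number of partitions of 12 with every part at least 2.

They are:
12
2,10
3,9
4,8
2,2,8
5,7
2,3,7
6,6
2,4,6
3,3,6
2,2,2,6
2,5,5
3,4,5
2,2,3,5
4,4,4
2,2,4,4
2,3,3,4
2,2,2,2,4
3,3,3,3
2,2,2,3,3
2,2,2,2,2,2
Counting gives 21.

21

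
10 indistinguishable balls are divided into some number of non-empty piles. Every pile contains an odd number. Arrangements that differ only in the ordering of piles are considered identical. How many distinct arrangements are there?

10

They are:
1 + 9
3 + 7
1 + 1 + 1 + 7
5 + 5
1 + 1 + 3 + 5
1 + 1 + 1 + 1 + 1 + 5
1 + 3 + 3 + 3
1 + 1 + 1 + 1 + 3 + 3
1 + 1 + 1 + 1 + 1 + 1 + 1 + 3
1 + 1 + 1 + 1 + 1 + 1 + 1 + 1 + 1 + 1
That's 10 in total.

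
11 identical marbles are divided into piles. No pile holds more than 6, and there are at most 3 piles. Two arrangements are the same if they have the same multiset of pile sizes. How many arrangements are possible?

Listing the qualifying partitions of 11:
6,5
6,4,1
6,3,2
5,5,1
5,4,2
5,3,3
4,4,3
Counting gives 7.

7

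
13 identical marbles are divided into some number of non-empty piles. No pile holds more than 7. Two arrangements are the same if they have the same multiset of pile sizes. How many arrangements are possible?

82

A full systematic count gives 82.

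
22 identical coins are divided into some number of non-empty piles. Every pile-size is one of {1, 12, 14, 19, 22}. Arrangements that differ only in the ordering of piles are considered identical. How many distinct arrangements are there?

5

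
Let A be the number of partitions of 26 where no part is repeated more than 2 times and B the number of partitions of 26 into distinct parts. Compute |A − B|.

452

Partitions of 26 where no part is repeated more than 2 times: 617.
Partitions of 26 into distinct parts: 165.
|617 − 165| = 452.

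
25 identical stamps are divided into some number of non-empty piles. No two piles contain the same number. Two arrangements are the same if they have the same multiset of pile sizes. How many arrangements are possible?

142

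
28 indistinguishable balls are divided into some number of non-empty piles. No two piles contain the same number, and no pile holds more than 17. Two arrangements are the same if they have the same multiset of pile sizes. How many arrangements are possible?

Counting exhaustively, 179 partitions satisfy the conditions.

179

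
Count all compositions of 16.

32768

There are 15 gaps and each independently is a cut or not, giving 2^15 = 32768.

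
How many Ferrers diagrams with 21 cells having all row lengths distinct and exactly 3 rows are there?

A partial list (first 12 by largest part):
18, 2, 1
17, 3, 1
16, 4, 1
16, 3, 2
15, 5, 1
15, 4, 2
14, 6, 1
14, 5, 2
14, 4, 3
13, 7, 1
13, 6, 2
13, 5, 3
…and 15 more, for 27 total.

27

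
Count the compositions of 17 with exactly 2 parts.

By stars and bars with positive parts, the count is C(16,1) = 16.

16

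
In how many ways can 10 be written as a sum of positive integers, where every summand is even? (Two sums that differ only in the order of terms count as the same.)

The partitions of 10 that satisfy the conditions:
10
8+2
6+4
6+2+2
4+4+2
4+2+2+2
2+2+2+2+2
Counting gives 7.

7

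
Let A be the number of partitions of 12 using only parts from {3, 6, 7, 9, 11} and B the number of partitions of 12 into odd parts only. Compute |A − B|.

11

Partitions of 12 using only parts from {3, 6, 7, 9, 11}: 4.
Partitions of 12 into odd parts only: 15.
|4 − 15| = 11.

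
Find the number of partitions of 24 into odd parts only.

122

Enumerating by decreasing first part gives 122 partitions in all.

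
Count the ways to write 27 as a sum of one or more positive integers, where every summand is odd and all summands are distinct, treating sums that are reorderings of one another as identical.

14

Enumerating:
27
23,3,1
21,5,1
19,7,1
19,5,3
17,9,1
17,7,3
15,11,1
15,9,3
15,7,5
13,11,3
13,9,5
11,9,7
11,7,5,3,1
Counting gives 14.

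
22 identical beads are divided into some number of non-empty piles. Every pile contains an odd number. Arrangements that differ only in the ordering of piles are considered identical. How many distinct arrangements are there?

89

Counting exhaustively, 89 partitions satisfy the conditions.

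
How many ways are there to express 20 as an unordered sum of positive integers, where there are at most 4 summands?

108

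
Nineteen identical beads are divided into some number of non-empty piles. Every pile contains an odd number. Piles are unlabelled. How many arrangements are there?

54

There are too many to list fully; the first 12 (by largest part) are:
19
1,1,17
1,3,15
1,1,1,1,15
1,5,13
3,3,13
1,1,1,3,13
1,1,1,1,1,1,13
1,7,11
3,5,11
1,1,1,5,11
1,1,3,3,11
…and 42 more, for 54 total.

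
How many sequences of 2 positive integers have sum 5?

4

Equivalently, choose which 1 of the 4 gaps become plus signs: C(4,1) = 4.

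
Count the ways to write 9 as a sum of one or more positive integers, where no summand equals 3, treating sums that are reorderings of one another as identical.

The partitions of 9 that satisfy the conditions:
9
8 + 1
7 + 2
7 + 1 + 1
6 + 2 + 1
6 + 1 + 1 + 1
5 + 4
5 + 2 + 2
5 + 2 + 1 + 1
5 + 1 + 1 + 1 + 1
4 + 4 + 1
4 + 2 + 2 + 1
4 + 2 + 1 + 1 + 1
4 + 1 + 1 + 1 + 1 + 1
2 + 2 + 2 + 2 + 1
2 + 2 + 2 + 1 + 1 + 1
2 + 2 + 1 + 1 + 1 + 1 + 1
2 + 1 + 1 + 1 + 1 + 1 + 1 + 1
1 + 1 + 1 + 1 + 1 + 1 + 1 + 1 + 1

19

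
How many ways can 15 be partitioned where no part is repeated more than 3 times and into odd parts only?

The partitions of 15 that satisfy the conditions:
15
1, 1, 13
1, 3, 11
1, 5, 9
3, 3, 9
1, 1, 1, 3, 9
1, 7, 7
3, 5, 7
1, 1, 1, 5, 7
1, 1, 3, 3, 7
5, 5, 5
1, 1, 3, 5, 5
1, 3, 3, 3, 5
Counting gives 13.

13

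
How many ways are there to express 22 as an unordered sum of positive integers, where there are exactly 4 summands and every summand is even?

11

Enumerating:
16, 2, 2, 2
14, 4, 2, 2
12, 6, 2, 2
12, 4, 4, 2
10, 8, 2, 2
10, 6, 4, 2
10, 4, 4, 4
8, 8, 4, 2
8, 6, 6, 2
8, 6, 4, 4
6, 6, 6, 4
That's 11 in total.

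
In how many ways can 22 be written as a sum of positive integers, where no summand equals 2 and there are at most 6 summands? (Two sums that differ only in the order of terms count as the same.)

199

Counting exhaustively, 199 partitions satisfy the conditions.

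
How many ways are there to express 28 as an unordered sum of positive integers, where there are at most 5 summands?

A full systematic count gives 540.

540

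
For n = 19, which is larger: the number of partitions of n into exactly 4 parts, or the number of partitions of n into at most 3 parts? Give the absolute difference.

14

Partitions of 19 into exactly 4 parts: 54.
Partitions of 19 into at most 3 parts: 40.
|54 − 40| = 14.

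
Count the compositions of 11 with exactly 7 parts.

210

By stars and bars with positive parts, the count is C(10,6) = 210.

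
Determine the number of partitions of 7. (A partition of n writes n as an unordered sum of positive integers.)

15

Enumerating:
7
6, 1
5, 2
5, 1, 1
4, 3
4, 2, 1
4, 1, 1, 1
3, 3, 1
3, 2, 2
3, 2, 1, 1
3, 1, 1, 1, 1
2, 2, 2, 1
2, 2, 1, 1, 1
2, 1, 1, 1, 1, 1
1, 1, 1, 1, 1, 1, 1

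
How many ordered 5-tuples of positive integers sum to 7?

15

Place 4 bars in the 6 internal gaps of a row of 7 dots: C(6,4) = 15.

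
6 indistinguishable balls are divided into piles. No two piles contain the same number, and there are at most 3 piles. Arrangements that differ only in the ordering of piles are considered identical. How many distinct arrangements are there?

4

The partitions of 6 that satisfy the conditions:
6
5,1
4,2
3,2,1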